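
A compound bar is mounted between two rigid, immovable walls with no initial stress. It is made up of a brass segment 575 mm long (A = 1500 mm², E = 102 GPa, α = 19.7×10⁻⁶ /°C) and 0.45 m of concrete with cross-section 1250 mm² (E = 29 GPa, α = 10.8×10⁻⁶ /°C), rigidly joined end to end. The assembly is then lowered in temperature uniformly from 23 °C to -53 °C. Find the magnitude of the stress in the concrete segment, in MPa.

Free thermal contraction of the whole bar: Σ αᵢΔT Lᵢ = 19.7×10⁻⁶×76×575 + 10.8×10⁻⁶×76×450 = 1.23 mm.
The walls prevent any net length change, so an axial force P (same in every segment) develops. Compatibility: P · Σ Lᵢ/(AᵢEᵢ) = δ_free.
Σ Lᵢ/(AᵢEᵢ) = 575/(1500×102×10³) + 450/(1250×29×10³) = 1.617×10⁻⁵ mm/N.
P = 1.23 / 1.617×10⁻⁵ = 76070 N = 76.07 kN, tensile.
σ_{concrete} = P / A = 76070 / 1250 = 60.86 MPa.

σ ≈ 60.9 MPa (tensile)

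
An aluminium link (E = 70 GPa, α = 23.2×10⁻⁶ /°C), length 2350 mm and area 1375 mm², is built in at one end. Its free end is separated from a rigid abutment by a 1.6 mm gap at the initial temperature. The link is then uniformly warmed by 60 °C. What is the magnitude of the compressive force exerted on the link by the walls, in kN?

Free thermal elongation = αΔT L = 23.2×10⁻⁶ × 60 × 2350 = 3.271 mm.
The gap closes (δ_free > 1.6 mm) and the wall then resists a further 3.271 − 1.6 = 1.671 mm of expansion.
Compatibility: PL/(AE) = 1.671 mm, so σ = P/A = E × (1.671/2350) = 49.78 MPa.
P = σA = 49.78 × 1375 = 68.45 kN.

P ≈ 68.4 kN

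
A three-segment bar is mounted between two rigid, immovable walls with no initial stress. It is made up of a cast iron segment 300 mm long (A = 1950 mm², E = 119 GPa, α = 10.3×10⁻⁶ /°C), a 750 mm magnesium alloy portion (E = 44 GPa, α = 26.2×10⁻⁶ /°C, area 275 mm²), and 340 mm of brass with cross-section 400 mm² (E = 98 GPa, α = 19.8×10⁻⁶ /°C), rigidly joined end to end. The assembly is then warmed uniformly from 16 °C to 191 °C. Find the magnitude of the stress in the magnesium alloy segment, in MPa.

If the supports were absent, the total length change would be Σ αᵢΔT Lᵢ = 10.3×10⁻⁶×175×300 + 26.2×10⁻⁶×175×750 + 19.8×10⁻⁶×175×340 = 5.158 mm.
The walls prevent any net length change, so an axial force P (same in every segment) develops. Compatibility: P · Σ Lᵢ/(AᵢEᵢ) = δ_free.
Σ Lᵢ/(AᵢEᵢ) = 300/(1950×119×10³) + 750/(275×44×10³) + 340/(400×98×10³) = 7.195×10⁻⁵ mm/N.
P = 5.158 / 7.195×10⁻⁵ = 71680 N = 71.68 kN, compressive.
σ_{magnesium alloy} = P / A = 71680 / 275 = 260.7 MPa.

σ ≈ 261 MPa (compressive)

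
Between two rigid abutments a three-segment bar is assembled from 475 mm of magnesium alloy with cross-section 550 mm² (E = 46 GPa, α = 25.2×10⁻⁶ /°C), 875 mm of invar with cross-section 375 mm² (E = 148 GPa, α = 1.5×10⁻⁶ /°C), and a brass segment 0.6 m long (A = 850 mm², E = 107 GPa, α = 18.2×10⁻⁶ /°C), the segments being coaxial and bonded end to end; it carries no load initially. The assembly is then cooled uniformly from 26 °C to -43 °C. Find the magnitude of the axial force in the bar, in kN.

P ≈ 40.6 kN (tensile)

Free thermal contraction of the whole bar: Σ αᵢΔT Lᵢ = 25.2×10⁻⁶×69×475 + 1.5×10⁻⁶×69×875 + 18.2×10⁻⁶×69×600 = 1.67 mm.
Since the ends are fixed, an axial force P builds up, equal in every segment, with P · Σ Lᵢ/(AᵢEᵢ) = δ_free.
The series flexibility is Σ Lᵢ/(AᵢEᵢ) = 475/(550×46×10³) + 875/(375×148×10³) + 600/(850×107×10³) = 4.114×10⁻⁵ mm/N.
So P = 1.67 / 4.114×10⁻⁵ = 40.59 kN, tensile.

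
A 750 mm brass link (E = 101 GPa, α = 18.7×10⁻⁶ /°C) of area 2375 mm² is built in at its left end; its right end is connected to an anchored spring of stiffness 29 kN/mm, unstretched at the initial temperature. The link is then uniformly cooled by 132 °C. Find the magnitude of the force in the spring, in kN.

P ≈ 49.2 kN

If the spring were absent the link would shorten by αΔT L = 18.7×10⁻⁶ × 132 × 750 = 1.851 mm.
Let P be the tensile force in the spring. The link extends elastically by PL/(AE) and the spring stretches by P/k; together these equal δ_free.
P [ L/(AE) + 1/k ] = δ_free → P [ 750/(2375×101×10³) + 1/(29×10³) ] = 1.851.
P = 1.851 / 3.761×10⁻⁵ = 49220 N.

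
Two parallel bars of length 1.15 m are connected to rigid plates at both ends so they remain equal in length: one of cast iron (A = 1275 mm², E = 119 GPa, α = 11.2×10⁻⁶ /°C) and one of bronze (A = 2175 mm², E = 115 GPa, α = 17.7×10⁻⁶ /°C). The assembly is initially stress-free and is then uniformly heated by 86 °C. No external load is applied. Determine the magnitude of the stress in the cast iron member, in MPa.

Equilibrium of a rigid end plate with no external load gives equal and opposite internal forces ±P in the two members. Since α_{bronze} > α_{cast iron}, heating drives the bronze into compression and the cast iron into tension.
Equating the net (thermal + elastic) strains gives |α₁ − α₂|·ΔT = P·[1/(A₁E₁) + 1/(A₂E₂)].
|α₁ − α₂|·ΔT = 6.5×10⁻⁶ × 86 = 0.000559.
1/(A₁E₁) + 1/(A₂E₂) = 1/(1275×119×10³) + 1/(2175×115×10³) = 1.059×10⁻⁸ N⁻¹.
P = 0.000559 / 1.059×10⁻⁸ = 52790 N = 52.79 kN.
σ_{cast iron} = P/A₁ = 52790/1275 = 41.4 MPa, tensile.

σ ≈ 41.4 MPa (tensile)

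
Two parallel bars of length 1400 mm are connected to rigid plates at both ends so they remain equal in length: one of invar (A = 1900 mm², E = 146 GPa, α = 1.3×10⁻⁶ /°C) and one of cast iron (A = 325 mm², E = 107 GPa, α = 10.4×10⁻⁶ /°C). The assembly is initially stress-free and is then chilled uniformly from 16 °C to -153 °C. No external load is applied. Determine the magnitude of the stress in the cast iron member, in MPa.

Both members must finish at the same length. With the larger α, the cast iron tends to over-contract; the plates restrain it, putting the cast iron in tension and the invar in compression. With no external load the two internal forces are equal and opposite, magnitude P.
Compatibility of the two members (thermal + elastic change equal): (α₁ − α₂)ΔT = P·[1/(A₁E₁) + 1/(A₂E₂)].
|α₁ − α₂|·ΔT = 9.1×10⁻⁶ × 169 = 0.001538.
1/(A₁E₁) + 1/(A₂E₂) = 1/(1900×146×10³) + 1/(325×107×10³) = 3.236×10⁻⁸ N⁻¹.
P = 0.001538 / 3.236×10⁻⁸ = 47520 N = 47.52 kN.
σ_{cast iron} = P/A₂ = 47520/325 = 146.2 MPa, tensile.

σ ≈ 146 MPa (tensile)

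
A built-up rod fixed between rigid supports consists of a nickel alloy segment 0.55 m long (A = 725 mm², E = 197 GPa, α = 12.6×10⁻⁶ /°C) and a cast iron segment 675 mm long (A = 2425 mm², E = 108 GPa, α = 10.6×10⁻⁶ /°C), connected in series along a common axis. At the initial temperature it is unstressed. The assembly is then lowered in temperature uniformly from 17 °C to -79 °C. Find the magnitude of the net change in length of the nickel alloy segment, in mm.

Free thermal contraction of the whole bar: Σ αᵢΔT Lᵢ = 12.6×10⁻⁶×96×550 + 10.6×10⁻⁶×96×675 = 1.352 mm.
The rigid supports impose zero overall length change; the single axial force P common to all segments must satisfy P Σ Lᵢ/(AᵢEᵢ) = δ_free.
The series flexibility is Σ Lᵢ/(AᵢEᵢ) = 550/(725×197×10³) + 675/(2425×108×10³) = 6.428×10⁻⁶ mm/N.
Hence P = δ_free / Σ(L/AE) = 1.352/6.428×10⁻⁶ = 210.3 kN (tensile).
For the nickel alloy segment, free thermal change = 12.6×10⁻⁶×96×550 = 0.6653 mm and elastic change from P = 210300×550/(725×197×10³) = 0.81 mm; these oppose, so the net change is 0.145 mm (segment lengthens).

|ΔL| ≈ 0.145 mm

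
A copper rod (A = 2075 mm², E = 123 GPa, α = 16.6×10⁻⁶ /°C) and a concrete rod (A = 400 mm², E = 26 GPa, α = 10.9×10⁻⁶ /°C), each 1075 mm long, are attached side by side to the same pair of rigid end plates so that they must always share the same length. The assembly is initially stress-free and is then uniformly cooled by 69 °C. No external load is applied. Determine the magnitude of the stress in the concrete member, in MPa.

Equilibrium of a rigid end plate with no external load gives equal and opposite internal forces ±P in the two members. Since α_{copper} > α_{concrete}, cooling drives the copper into tension and the concrete into compression.
Equating the net (thermal + elastic) strains gives |α₁ − α₂|·ΔT = P·[1/(A₁E₁) + 1/(A₂E₂)].
|α₁ − α₂|·ΔT = 5.7×10⁻⁶ × 69 = 0.0003933.
1/(A₁E₁) + 1/(A₂E₂) = 1/(2075×123×10³) + 1/(400×26×10³) = 1.001×10⁻⁷ N⁻¹.
P = 0.0003933 / 1.001×10⁻⁷ = 3930 N = 3.93 kN.
σ_{concrete} = P/A₂ = 3930/400 = 9.825 MPa, compressive.

σ ≈ 9.83 MPa (compressive)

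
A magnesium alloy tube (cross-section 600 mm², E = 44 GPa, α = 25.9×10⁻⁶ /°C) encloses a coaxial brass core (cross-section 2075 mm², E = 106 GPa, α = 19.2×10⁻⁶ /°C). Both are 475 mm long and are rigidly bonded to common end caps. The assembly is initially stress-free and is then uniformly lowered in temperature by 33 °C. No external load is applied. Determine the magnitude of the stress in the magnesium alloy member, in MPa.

σ ≈ 8.69 MPa (tensile)

The magnesium alloy has the larger α, so on cooling it would change length more than the brass if both were free. The rigid plates force a common final length, so the magnesium alloy is put into tension and the brass into compression, with equal and opposite forces P (no external load).
Setting the final lengths equal and cancelling L: (α₁ − α₂)ΔT = P/(A₁E₁) + P/(A₂E₂).
|α₁ − α₂|·ΔT = 6.7×10⁻⁶ × 33 = 0.0002211.
1/(A₁E₁) + 1/(A₂E₂) = 1/(600×44×10³) + 1/(2075×106×10³) = 4.243×10⁻⁸ N⁻¹.
So P = 0.0002211 / 4.243×10⁻⁸ = 5.212 kN.
σ_{magnesium alloy} = P/A₁ = 5212/600 = 8.686 MPa, tensile.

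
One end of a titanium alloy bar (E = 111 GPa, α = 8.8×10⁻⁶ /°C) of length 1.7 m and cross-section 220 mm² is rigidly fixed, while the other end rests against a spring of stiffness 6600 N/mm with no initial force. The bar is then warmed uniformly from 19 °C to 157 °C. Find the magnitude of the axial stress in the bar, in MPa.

σ ≈ 42.4 MPa (compressive)

If the spring were absent the bar would lengthen by αΔT L = 8.8×10⁻⁶ × 138 × 1700 = 2.064 mm.
Let P be the compressive force at the spring. The bar shortens elastically by PL/(AE) and the spring compresses by P/k; together these equal δ_free.
P [ L/(AE) + 1/k ] = δ_free → P [ 1700/(220×111×10³) + 1/(6600) ] = 2.064.
P = 2.064 / 0.0002211 = 9336 N.
σ = P/A = 9336/220 = 42.44 MPa.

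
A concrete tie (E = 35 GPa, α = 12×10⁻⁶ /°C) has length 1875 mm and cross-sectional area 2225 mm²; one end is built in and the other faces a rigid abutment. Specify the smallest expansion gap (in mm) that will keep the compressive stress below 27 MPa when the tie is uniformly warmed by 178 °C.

g ≈ 2.56 mm

With no wall the tie would lengthen by αΔT L = 12×10⁻⁶ × 178 × 1875 = 4.005 mm.
At the allowable stress the elastic shortening the wall may impose is σL/E = 27 × 1875 / (35×10³) = 1.446 mm.
So the gap has to take up the difference, g_min = δ_free − σL/E = 4.005 − 1.446 = 2.559 mm.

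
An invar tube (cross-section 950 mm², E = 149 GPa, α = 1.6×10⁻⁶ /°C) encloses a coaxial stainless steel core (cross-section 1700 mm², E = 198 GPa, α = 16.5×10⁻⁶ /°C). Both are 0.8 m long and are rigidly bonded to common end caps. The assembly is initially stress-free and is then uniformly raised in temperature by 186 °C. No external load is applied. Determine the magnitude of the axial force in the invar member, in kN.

Both members must finish at the same length. With the larger α, the stainless steel tends to over-expand; the plates restrain it, putting the stainless steel in compression and the invar in tension. With no external load the two internal forces are equal and opposite, magnitude P.
Compatibility of the two members (thermal + elastic change equal): (α₁ − α₂)ΔT = P·[1/(A₁E₁) + 1/(A₂E₂)].
|α₁ − α₂|·ΔT = 14.9×10⁻⁶ × 186 = 0.002771.
1/(A₁E₁) + 1/(A₂E₂) = 1/(950×149×10³) + 1/(1700×198×10³) = 1.004×10⁻⁸ N⁻¹.
P = 0.002771 / 1.004×10⁻⁸ = 276200 N = 276.2 kN.

P ≈ 276 kN (tensile in the invar)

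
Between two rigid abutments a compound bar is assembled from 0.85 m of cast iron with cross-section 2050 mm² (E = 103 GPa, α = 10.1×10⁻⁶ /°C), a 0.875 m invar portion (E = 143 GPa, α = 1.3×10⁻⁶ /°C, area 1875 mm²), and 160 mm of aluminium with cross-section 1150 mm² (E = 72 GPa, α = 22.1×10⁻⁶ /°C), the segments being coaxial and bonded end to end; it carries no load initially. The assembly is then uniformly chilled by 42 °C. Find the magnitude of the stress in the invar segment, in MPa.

σ ≈ 32.2 MPa (tensile)

If the supports were absent, the total length change would be Σ αᵢΔT Lᵢ = 10.1×10⁻⁶×42×850 + 1.3×10⁻⁶×42×875 + 22.1×10⁻⁶×42×160 = 0.5569 mm.
Since the ends are fixed, an axial force P builds up, equal in every segment, with P · Σ Lᵢ/(AᵢEᵢ) = δ_free.
The series flexibility is Σ Lᵢ/(AᵢEᵢ) = 850/(2050×103×10³) + 875/(1875×143×10³) + 160/(1150×72×10³) = 9.221×10⁻⁶ mm/N.
P = 0.5569 / 9.221×10⁻⁶ = 60390 N = 60.39 kN, tensile.
σ_{invar} = P / A = 60390 / 1875 = 32.21 MPa.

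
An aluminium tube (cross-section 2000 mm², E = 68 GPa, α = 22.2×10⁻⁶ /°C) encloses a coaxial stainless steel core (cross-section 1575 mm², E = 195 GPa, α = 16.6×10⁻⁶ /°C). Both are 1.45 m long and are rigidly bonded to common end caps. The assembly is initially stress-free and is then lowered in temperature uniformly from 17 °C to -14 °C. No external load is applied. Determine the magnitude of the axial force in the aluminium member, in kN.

P ≈ 16.4 kN (tensile in the aluminium)

Both members must finish at the same length. With the larger α, the aluminium tends to over-contract; the plates restrain it, putting the aluminium in tension and the stainless steel in compression. With no external load the two internal forces are equal and opposite, magnitude P.
Setting the final lengths equal and cancelling L: (α₁ − α₂)ΔT = P/(A₁E₁) + P/(A₂E₂).
|α₁ − α₂|·ΔT = 5.6×10⁻⁶ × 31 = 0.0001736.
1/(A₁E₁) + 1/(A₂E₂) = 1/(2000×68×10³) + 1/(1575×195×10³) = 1.061×10⁻⁸ N⁻¹.
P = 0.0001736 / 1.061×10⁻⁸ = 16360 N = 16.36 kN.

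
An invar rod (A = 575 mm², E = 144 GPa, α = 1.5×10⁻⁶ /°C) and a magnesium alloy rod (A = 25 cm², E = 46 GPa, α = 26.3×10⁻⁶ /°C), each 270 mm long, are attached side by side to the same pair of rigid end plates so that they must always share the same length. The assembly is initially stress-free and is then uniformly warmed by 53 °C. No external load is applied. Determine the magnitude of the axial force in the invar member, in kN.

Equilibrium of a rigid end plate with no external load gives equal and opposite internal forces ±P in the two members. Since α_{magnesium alloy} > α_{invar}, heating drives the magnesium alloy into compression and the invar into tension.
Compatibility of the two members (thermal + elastic change equal): (α₁ − α₂)ΔT = P·[1/(A₁E₁) + 1/(A₂E₂)].
|α₁ − α₂|·ΔT = 24.8×10⁻⁶ × 53 = 0.001314.
1/(A₁E₁) + 1/(A₂E₂) = 1/(575×144×10³) + 1/(2500×46×10³) = 2.077×10⁻⁸ N⁻¹.
So P = 0.001314 / 2.077×10⁻⁸ = 63.27 kN.

P ≈ 63.3 kN (tensile in the invar)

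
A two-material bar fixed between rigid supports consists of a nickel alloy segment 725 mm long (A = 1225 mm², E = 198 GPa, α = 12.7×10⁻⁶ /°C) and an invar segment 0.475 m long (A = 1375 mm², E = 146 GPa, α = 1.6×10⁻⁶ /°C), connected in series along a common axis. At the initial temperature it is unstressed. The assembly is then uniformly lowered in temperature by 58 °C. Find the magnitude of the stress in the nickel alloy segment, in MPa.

Free thermal contraction of the whole bar: Σ αᵢΔT Lᵢ = 12.7×10⁻⁶×58×725 + 1.6×10⁻⁶×58×475 = 0.5781 mm.
The walls prevent any net length change, so an axial force P (same in every segment) develops. Compatibility: P · Σ Lᵢ/(AᵢEᵢ) = δ_free.
Σ Lᵢ/(AᵢEᵢ) = 725/(1225×198×10³) + 475/(1375×146×10³) = 5.355×10⁻⁶ mm/N.
Hence P = δ_free / Σ(L/AE) = 0.5781/5.355×10⁻⁶ = 108 kN (tensile).
σ_{nickel alloy} = P / A = 108000 / 1225 = 88.13 MPa.

σ ≈ 88.1 MPa (tensile)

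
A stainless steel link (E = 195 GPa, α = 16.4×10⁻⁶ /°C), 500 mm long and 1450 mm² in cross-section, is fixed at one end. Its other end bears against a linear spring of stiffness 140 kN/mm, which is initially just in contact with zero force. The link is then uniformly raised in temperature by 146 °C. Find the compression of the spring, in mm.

δ ≈ 0.96 mm

If the spring were absent the link would lengthen by αΔT L = 16.4×10⁻⁶ × 146 × 500 = 1.197 mm.
With a force P in the spring, the elastic change of the link is PL/(AE) and that of the spring is P/k; compatibility requires their sum to equal δ_free.
So P = δ_free / [L/(AE) + 1/k] = 1.197 / [ 500/(1450×195×10³) + 1/(140×10³) ].
P = 1.197 / 8.911×10⁻⁶ = 134300 N.
Spring compression = P/k = 134300/(140×10³) = 0.9596 mm.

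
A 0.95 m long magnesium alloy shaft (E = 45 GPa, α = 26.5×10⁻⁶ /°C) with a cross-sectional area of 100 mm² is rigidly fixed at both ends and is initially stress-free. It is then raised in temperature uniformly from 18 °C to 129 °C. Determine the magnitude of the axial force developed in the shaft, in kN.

Full restraint means ε = 0, so the stress is σ = EαΔT = 45×10³ × 26.5×10⁻⁶ × 111 = 132.4 MPa.
P = AEαΔT = 100 × 45×10³ × 26.5×10⁻⁶ × 111 = 13.24 kN (compressive).

P ≈ 13.2 kN (compressive)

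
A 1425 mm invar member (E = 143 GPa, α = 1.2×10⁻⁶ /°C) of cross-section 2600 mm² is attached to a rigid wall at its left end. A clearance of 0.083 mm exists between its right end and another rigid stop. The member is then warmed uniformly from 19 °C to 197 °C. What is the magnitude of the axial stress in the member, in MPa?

If the wall were absent the member would grow by αΔT L = 1.2×10⁻⁶ × 178 × 1425 = 0.3044 mm.
After closing the 0.083 mm clearance, 0.3044 − 0.083 = 0.2214 mm of expansion remains to be suppressed by the wall.
So σ = E(δ_free − g)/L = 143×10³ × 0.2214/1425 = 22.22 MPa.

σ ≈ 22.2 MPa (compressive)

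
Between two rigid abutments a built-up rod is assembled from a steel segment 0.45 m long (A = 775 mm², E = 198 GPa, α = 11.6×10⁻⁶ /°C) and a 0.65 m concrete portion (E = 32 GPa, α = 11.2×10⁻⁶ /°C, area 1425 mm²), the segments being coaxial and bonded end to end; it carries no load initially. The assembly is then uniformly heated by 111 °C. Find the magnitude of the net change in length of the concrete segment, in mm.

|ΔL| ≈ 0.343 mm

If the supports were absent, the total length change would be Σ αᵢΔT Lᵢ = 11.6×10⁻⁶×111×450 + 11.2×10⁻⁶×111×650 = 1.387 mm.
The rigid supports impose zero overall length change; the single axial force P common to all segments must satisfy P Σ Lᵢ/(AᵢEᵢ) = δ_free.
Σ Lᵢ/(AᵢEᵢ) = 450/(775×198×10³) + 650/(1425×32×10³) = 1.719×10⁻⁵ mm/N.
Hence P = δ_free / Σ(L/AE) = 1.387/1.719×10⁻⁵ = 80.73 kN (compressive).
For the concrete segment, free thermal change = 11.2×10⁻⁶×111×650 = 0.8081 mm and elastic change from P = 80730×650/(1425×32×10³) = 1.151 mm; these oppose, so the net change is 0.343 mm (segment shortens).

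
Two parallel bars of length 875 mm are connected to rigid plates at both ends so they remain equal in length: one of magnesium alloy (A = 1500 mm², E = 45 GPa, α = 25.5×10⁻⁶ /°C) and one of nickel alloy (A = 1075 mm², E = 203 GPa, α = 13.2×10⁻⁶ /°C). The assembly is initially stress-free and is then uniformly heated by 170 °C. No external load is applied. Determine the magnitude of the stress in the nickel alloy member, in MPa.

The magnesium alloy has the larger α, so on heating it would change length more than the nickel alloy if both were free. The rigid plates force a common final length, so the magnesium alloy is put into compression and the nickel alloy into tension, with equal and opposite forces P (no external load).
Equating the net (thermal + elastic) strains gives |α₁ − α₂|·ΔT = P·[1/(A₁E₁) + 1/(A₂E₂)].
|α₁ − α₂|·ΔT = 12.3×10⁻⁶ × 170 = 0.002091.
1/(A₁E₁) + 1/(A₂E₂) = 1/(1500×45×10³) + 1/(1075×203×10³) = 1.94×10⁻⁸ N⁻¹.
So P = 0.002091 / 1.94×10⁻⁸ = 107.8 kN.
σ_{nickel alloy} = P/A₂ = 107800/1075 = 100.3 MPa, tensile.

σ ≈ 100 MPa (tensile)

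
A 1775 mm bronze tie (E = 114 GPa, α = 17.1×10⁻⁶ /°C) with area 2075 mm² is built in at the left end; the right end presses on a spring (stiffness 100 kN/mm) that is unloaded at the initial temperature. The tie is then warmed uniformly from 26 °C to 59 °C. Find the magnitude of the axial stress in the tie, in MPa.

σ ≈ 27.6 MPa (compressive)

The unrestrained thermal change is αΔT L = 17.1×10⁻⁶ × 33 × 1775 = 1.002 mm.
With a force P in the spring, the elastic change of the tie is PL/(AE) and that of the spring is P/k; compatibility requires their sum to equal δ_free.
P [ L/(AE) + 1/k ] = δ_free → P [ 1775/(2075×114×10³) + 1/(100×10³) ] = 1.002.
P = 1.002 / 1.75×10⁻⁵ = 57220 N.
σ = P/A = 57220/2075 = 27.58 MPa.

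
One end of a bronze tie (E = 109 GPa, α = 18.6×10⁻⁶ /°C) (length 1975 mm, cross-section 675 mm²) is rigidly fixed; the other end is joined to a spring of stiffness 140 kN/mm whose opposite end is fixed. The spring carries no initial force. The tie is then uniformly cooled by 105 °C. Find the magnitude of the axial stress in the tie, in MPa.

The unrestrained thermal change is αΔT L = 18.6×10⁻⁶ × 105 × 1975 = 3.857 mm.
With a force P in the spring, the elastic change of the tie is PL/(AE) and that of the spring is P/k; compatibility requires their sum to equal δ_free.
P [ L/(AE) + 1/k ] = δ_free → P [ 1975/(675×109×10³) + 1/(140×10³) ] = 3.857.
P = 3.857 / 3.399×10⁻⁵ = 113500 N.
σ = P/A = 113500/675 = 168.1 MPa.

σ ≈ 168 MPa (tensile)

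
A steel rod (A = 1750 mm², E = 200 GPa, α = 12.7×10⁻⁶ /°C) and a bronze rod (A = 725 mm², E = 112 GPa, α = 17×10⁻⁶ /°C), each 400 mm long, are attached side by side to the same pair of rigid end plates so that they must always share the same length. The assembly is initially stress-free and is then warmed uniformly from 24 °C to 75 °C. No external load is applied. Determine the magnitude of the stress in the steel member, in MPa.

σ ≈ 8.26 MPa (tensile)

The bronze has the larger α, so on heating it would change length more than the steel if both were free. The rigid plates force a common final length, so the bronze is put into compression and the steel into tension, with equal and opposite forces P (no external load).
Setting the final lengths equal and cancelling L: (α₁ − α₂)ΔT = P/(A₁E₁) + P/(A₂E₂).
|α₁ − α₂|·ΔT = 4.3×10⁻⁶ × 51 = 0.0002193.
1/(A₁E₁) + 1/(A₂E₂) = 1/(1750×200×10³) + 1/(725×112×10³) = 1.517×10⁻⁸ N⁻¹.
P = 0.0002193 / 1.517×10⁻⁸ = 14450 N = 14.45 kN.
σ_{steel} = P/A₁ = 14450/1750 = 8.259 MPa, tensile.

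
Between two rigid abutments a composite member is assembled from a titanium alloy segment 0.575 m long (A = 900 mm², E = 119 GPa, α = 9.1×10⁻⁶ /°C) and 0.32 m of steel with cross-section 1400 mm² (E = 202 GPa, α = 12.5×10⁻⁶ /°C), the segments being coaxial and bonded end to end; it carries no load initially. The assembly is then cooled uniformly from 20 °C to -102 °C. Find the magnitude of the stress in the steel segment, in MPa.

σ ≈ 124 MPa (tensile)

With the walls removed the bar would change length by δ_free = Σ αᵢΔT Lᵢ = 9.1×10⁻⁶×122×575 + 12.5×10⁻⁶×122×320 = 1.126 mm.
The rigid supports impose zero overall length change; the single axial force P common to all segments must satisfy P Σ Lᵢ/(AᵢEᵢ) = δ_free.
The series flexibility is Σ Lᵢ/(AᵢEᵢ) = 575/(900×119×10³) + 320/(1400×202×10³) = 6.5×10⁻⁶ mm/N.
P = 1.126 / 6.5×10⁻⁶ = 173300 N = 173.3 kN, tensile.
σ_{steel} = P / A = 173300 / 1400 = 123.8 MPa.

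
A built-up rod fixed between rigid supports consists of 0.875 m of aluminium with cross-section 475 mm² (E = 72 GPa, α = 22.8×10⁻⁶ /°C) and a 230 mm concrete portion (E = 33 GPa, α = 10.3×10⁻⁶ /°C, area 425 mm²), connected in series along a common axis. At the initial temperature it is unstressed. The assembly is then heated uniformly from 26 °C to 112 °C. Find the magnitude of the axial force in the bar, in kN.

If the supports were absent, the total length change would be Σ αᵢΔT Lᵢ = 22.8×10⁻⁶×86×875 + 10.3×10⁻⁶×86×230 = 1.919 mm.
The walls prevent any net length change, so an axial force P (same in every segment) develops. Compatibility: P · Σ Lᵢ/(AᵢEᵢ) = δ_free.
Σ Lᵢ/(AᵢEᵢ) = 875/(475×72×10³) + 230/(425×33×10³) = 4.198×10⁻⁵ mm/N.
Hence P = δ_free / Σ(L/AE) = 1.919/4.198×10⁻⁵ = 45.72 kN (compressive).

P ≈ 45.7 kN (compressive)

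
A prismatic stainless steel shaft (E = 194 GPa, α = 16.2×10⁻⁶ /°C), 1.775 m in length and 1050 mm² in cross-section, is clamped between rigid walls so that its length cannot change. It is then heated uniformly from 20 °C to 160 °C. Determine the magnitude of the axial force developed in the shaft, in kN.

The ends cannot move, so σ = EαΔT = 194×10³ × 16.2×10⁻⁶ × 140 = 440 MPa.
Then P = σA = 440 × 1050 mm² = 462 kN, compressive.

P ≈ 462 kN (compressive)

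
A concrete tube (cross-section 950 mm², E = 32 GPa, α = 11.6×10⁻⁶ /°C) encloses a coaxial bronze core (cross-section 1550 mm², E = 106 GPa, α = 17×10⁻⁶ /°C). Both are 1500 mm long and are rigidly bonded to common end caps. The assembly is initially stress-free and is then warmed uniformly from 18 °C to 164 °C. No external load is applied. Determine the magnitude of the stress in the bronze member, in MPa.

σ ≈ 13 MPa (compressive)

The bronze has the larger α, so on heating it would change length more than the concrete if both were free. The rigid plates force a common final length, so the bronze is put into compression and the concrete into tension, with equal and opposite forces P (no external load).
Equating the net (thermal + elastic) strains gives |α₁ − α₂|·ΔT = P·[1/(A₁E₁) + 1/(A₂E₂)].
|α₁ − α₂|·ΔT = 5.4×10⁻⁶ × 146 = 0.0007884.
1/(A₁E₁) + 1/(A₂E₂) = 1/(950×32×10³) + 1/(1550×106×10³) = 3.898×10⁻⁸ N⁻¹.
P = 0.0007884 / 3.898×10⁻⁸ = 20230 N = 20.23 kN.
σ_{bronze} = P/A₂ = 20230/1550 = 13.05 MPa, compressive.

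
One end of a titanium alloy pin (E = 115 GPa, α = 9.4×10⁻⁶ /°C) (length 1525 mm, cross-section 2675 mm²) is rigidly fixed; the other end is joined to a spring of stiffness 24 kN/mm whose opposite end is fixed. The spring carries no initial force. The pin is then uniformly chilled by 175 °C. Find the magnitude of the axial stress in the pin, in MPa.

Free thermal contraction: δ_free = αΔT L = 9.4×10⁻⁶ × 175 × 1525 = 2.509 mm.
Let P be the tensile force in the spring. The pin extends elastically by PL/(AE) and the spring stretches by P/k; together these equal δ_free.
P [ L/(AE) + 1/k ] = δ_free → P [ 1525/(2675×115×10³) + 1/(24×10³) ] = 2.509.
P = 2.509 / 4.662×10⁻⁵ = 53810 N.
σ = P/A = 53810/2675 = 20.11 MPa.

σ ≈ 20.1 MPa (tensile)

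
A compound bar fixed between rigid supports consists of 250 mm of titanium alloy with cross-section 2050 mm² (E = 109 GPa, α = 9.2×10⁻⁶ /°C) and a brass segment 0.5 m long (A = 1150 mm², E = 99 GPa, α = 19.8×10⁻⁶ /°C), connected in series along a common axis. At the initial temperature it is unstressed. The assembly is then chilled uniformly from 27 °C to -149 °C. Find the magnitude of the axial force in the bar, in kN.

Free thermal contraction of the whole bar: Σ αᵢΔT Lᵢ = 9.2×10⁻⁶×176×250 + 19.8×10⁻⁶×176×500 = 2.147 mm.
Since the ends are fixed, an axial force P builds up, equal in every segment, with P · Σ Lᵢ/(AᵢEᵢ) = δ_free.
Σ Lᵢ/(AᵢEᵢ) = 250/(2050×109×10³) + 500/(1150×99×10³) = 5.511×10⁻⁶ mm/N.
So P = 2.147 / 5.511×10⁻⁶ = 389.7 kN, tensile.

P ≈ 390 kN (tensile)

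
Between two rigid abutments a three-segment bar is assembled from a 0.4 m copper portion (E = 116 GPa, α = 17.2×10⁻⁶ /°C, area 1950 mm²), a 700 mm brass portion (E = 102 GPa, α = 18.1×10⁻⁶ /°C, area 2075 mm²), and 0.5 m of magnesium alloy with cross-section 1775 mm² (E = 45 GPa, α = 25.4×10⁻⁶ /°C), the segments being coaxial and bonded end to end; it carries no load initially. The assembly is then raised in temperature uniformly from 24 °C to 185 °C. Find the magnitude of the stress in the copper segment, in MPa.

With the walls removed the bar would change length by δ_free = Σ αᵢΔT Lᵢ = 17.2×10⁻⁶×161×400 + 18.1×10⁻⁶×161×700 + 25.4×10⁻⁶×161×500 = 5.192 mm.
The rigid supports impose zero overall length change; the single axial force P common to all segments must satisfy P Σ Lᵢ/(AᵢEᵢ) = δ_free.
Σ Lᵢ/(AᵢEᵢ) = 400/(1950×116×10³) + 700/(2075×102×10³) + 500/(1775×45×10³) = 1.134×10⁻⁵ mm/N.
P = 5.192 / 1.134×10⁻⁵ = 458100 N = 458.1 kN, compressive.
σ_{copper} = P / A = 458100 / 1950 = 234.9 MPa.

σ ≈ 235 MPa (compressive)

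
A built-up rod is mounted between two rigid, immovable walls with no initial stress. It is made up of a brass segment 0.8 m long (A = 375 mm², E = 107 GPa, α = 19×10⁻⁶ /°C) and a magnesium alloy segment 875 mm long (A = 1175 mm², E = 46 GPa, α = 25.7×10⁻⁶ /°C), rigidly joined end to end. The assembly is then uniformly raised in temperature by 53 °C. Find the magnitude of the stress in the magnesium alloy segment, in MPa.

σ ≈ 47.1 MPa (compressive)

Free thermal expansion of the whole bar: Σ αᵢΔT Lᵢ = 19×10⁻⁶×53×800 + 25.7×10⁻⁶×53×875 = 1.997 mm.
Since the ends are fixed, an axial force P builds up, equal in every segment, with P · Σ Lᵢ/(AᵢEᵢ) = δ_free.
Σ Lᵢ/(AᵢEᵢ) = 800/(375×107×10³) + 875/(1175×46×10³) = 3.613×10⁻⁵ mm/N.
So P = 1.997 / 3.613×10⁻⁵ = 55.29 kN, compressive.
σ_{magnesium alloy} = P / A = 55290 / 1175 = 47.06 MPa.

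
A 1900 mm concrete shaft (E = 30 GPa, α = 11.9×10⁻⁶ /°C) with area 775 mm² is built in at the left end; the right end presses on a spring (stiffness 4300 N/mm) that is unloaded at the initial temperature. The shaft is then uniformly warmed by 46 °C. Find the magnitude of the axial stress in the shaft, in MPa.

σ ≈ 4.27 MPa (compressive)

Free thermal expansion: δ_free = αΔT L = 11.9×10⁻⁶ × 46 × 1900 = 1.04 mm.
With a force P in the spring, the elastic change of the shaft is PL/(AE) and that of the spring is P/k; compatibility requires their sum to equal δ_free.
P [ L/(AE) + 1/k ] = δ_free → P [ 1900/(775×30×10³) + 1/(4300) ] = 1.04.
P = 1.04 / 0.0003143 = 3309 N.
σ = P/A = 3309/775 = 4.27 MPa.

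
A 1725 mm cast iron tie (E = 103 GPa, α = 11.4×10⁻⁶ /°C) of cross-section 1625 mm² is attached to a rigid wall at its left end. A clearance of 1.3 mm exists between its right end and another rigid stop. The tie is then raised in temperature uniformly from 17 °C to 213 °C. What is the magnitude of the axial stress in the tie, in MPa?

σ ≈ 153 MPa (compressive)

Free thermal elongation = αΔT L = 11.4×10⁻⁶ × 196 × 1725 = 3.854 mm.
After closing the 1.3 mm clearance, 3.854 − 1.3 = 2.554 mm of expansion remains to be suppressed by the wall.
So σ = E(δ_free − g)/L = 103×10³ × 2.554/1725 = 152.5 MPa.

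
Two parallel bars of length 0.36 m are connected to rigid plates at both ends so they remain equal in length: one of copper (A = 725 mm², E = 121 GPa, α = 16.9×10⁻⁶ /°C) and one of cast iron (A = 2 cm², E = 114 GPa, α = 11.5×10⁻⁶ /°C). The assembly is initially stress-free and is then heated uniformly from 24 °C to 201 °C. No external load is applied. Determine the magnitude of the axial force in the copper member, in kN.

The copper has the larger α, so on heating it would change length more than the cast iron if both were free. The rigid plates force a common final length, so the copper is put into compression and the cast iron into tension, with equal and opposite forces P (no external load).
Equating the net (thermal + elastic) strains gives |α₁ − α₂|·ΔT = P·[1/(A₁E₁) + 1/(A₂E₂)].
|α₁ − α₂|·ΔT = 5.4×10⁻⁶ × 177 = 0.0009558.
1/(A₁E₁) + 1/(A₂E₂) = 1/(725×121×10³) + 1/(200×114×10³) = 5.526×10⁻⁸ N⁻¹.
So P = 0.0009558 / 5.526×10⁻⁸ = 17.3 kN.

P ≈ 17.3 kN (compressive in the copper)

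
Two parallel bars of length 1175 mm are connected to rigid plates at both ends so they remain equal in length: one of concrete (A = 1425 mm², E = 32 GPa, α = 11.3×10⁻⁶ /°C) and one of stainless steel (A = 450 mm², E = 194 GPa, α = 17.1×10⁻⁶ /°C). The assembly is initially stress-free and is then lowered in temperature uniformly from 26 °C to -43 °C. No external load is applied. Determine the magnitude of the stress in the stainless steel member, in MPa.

σ ≈ 26.6 MPa (tensile)

Equilibrium of a rigid end plate with no external load gives equal and opposite internal forces ±P in the two members. Since α_{stainless steel} > α_{concrete}, cooling drives the stainless steel into tension and the concrete into compression.
Compatibility of the two members (thermal + elastic change equal): (α₁ − α₂)ΔT = P·[1/(A₁E₁) + 1/(A₂E₂)].
|α₁ − α₂|·ΔT = 5.8×10⁻⁶ × 69 = 0.0004002.
1/(A₁E₁) + 1/(A₂E₂) = 1/(1425×32×10³) + 1/(450×194×10³) = 3.338×10⁻⁸ N⁻¹.
P = 0.0004002 / 3.338×10⁻⁸ = 11990 N = 11.99 kN.
σ_{stainless steel} = P/A₂ = 11990/450 = 26.64 MPa, tensile.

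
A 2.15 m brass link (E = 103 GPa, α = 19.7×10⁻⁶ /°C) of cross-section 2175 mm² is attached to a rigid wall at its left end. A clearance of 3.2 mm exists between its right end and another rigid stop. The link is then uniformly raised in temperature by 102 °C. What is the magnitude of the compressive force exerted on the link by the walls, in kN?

If the wall were absent the link would grow by αΔT L = 19.7×10⁻⁶ × 102 × 2150 = 4.32 mm.
The gap closes (δ_free > 3.2 mm) and the wall then resists a further 4.32 − 3.2 = 1.12 mm of expansion.
That suppressed elongation corresponds to σ = E·Δ/L = 103×10³ × 1.12/2150 = 53.67 MPa.
Force on the wall = σA = 53.67 × 2175 mm² = 116.7 kN.

P ≈ 117 kN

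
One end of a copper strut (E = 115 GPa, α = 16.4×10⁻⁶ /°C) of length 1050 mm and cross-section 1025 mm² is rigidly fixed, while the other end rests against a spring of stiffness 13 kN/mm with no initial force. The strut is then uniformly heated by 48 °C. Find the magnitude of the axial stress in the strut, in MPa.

σ ≈ 9.4 MPa (compressive)

Free thermal expansion: δ_free = αΔT L = 16.4×10⁻⁶ × 48 × 1050 = 0.8266 mm.
Let P be the compressive force at the spring. The strut shortens elastically by PL/(AE) and the spring compresses by P/k; together these equal δ_free.
P [ L/(AE) + 1/k ] = δ_free → P [ 1050/(1025×115×10³) + 1/(13×10³) ] = 0.8266.
P = 0.8266 / 8.583×10⁻⁵ = 9630 N.
σ = P/A = 9630/1025 = 9.395 MPa.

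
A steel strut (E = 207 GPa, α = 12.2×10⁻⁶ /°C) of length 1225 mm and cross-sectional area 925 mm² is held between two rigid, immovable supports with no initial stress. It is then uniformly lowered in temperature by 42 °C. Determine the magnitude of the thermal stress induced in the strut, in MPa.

The supports are rigid, so the total axial strain is zero. The restrained thermal strain is ε = αΔT = 12.2×10⁻⁶ × 42 = 512.4×10⁻⁶.
Hence σ = E·αΔT = 207×10³ × 512.4×10⁻⁶ = 106.1 MPa, tensile.

σ ≈ 106 MPa (tensile)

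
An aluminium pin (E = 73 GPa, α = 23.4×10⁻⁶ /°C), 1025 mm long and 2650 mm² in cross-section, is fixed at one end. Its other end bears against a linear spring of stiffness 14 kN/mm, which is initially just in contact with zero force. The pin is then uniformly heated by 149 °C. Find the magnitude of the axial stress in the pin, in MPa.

σ ≈ 17.6 MPa (compressive)

The unrestrained thermal change is αΔT L = 23.4×10⁻⁶ × 149 × 1025 = 3.574 mm.
With a force P in the spring, the elastic change of the pin is PL/(AE) and that of the spring is P/k; compatibility requires their sum to equal δ_free.
P [ L/(AE) + 1/k ] = δ_free → P [ 1025/(2650×73×10³) + 1/(14×10³) ] = 3.574.
P = 3.574 / 7.673×10⁻⁵ = 46580 N.
σ = P/A = 46580/2650 = 17.58 MPa.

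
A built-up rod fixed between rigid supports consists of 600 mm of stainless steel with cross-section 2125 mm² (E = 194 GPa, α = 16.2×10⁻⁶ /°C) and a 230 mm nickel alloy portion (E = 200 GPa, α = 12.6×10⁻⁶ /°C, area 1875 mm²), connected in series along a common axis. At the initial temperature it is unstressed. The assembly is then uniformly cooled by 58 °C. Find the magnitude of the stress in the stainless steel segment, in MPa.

σ ≈ 166 MPa (tensile)

With the walls removed the bar would change length by δ_free = Σ αᵢΔT Lᵢ = 16.2×10⁻⁶×58×600 + 12.6×10⁻⁶×58×230 = 0.7318 mm.
The walls prevent any net length change, so an axial force P (same in every segment) develops. Compatibility: P · Σ Lᵢ/(AᵢEᵢ) = δ_free.
The series flexibility is Σ Lᵢ/(AᵢEᵢ) = 600/(2125×194×10³) + 230/(1875×200×10³) = 2.069×10⁻⁶ mm/N.
So P = 0.7318 / 2.069×10⁻⁶ = 353.8 kN, tensile.
σ_{stainless steel} = P / A = 353800 / 2125 = 166.5 MPa.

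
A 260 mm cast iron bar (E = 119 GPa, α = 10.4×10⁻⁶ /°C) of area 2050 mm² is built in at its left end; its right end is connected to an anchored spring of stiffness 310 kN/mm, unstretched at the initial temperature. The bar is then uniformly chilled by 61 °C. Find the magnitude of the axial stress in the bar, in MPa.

σ ≈ 18.7 MPa (tensile)

The unrestrained thermal change is αΔT L = 10.4×10⁻⁶ × 61 × 260 = 0.1649 mm.
Let P be the tensile force in the spring. The bar extends elastically by PL/(AE) and the spring stretches by P/k; together these equal δ_free.
So P = δ_free / [L/(AE) + 1/k] = 0.1649 / [ 260/(2050×119×10³) + 1/(310×10³) ].
P = 0.1649 / 4.292×10⁻⁶ = 38430 N.
σ = P/A = 38430/2050 = 18.75 MPa.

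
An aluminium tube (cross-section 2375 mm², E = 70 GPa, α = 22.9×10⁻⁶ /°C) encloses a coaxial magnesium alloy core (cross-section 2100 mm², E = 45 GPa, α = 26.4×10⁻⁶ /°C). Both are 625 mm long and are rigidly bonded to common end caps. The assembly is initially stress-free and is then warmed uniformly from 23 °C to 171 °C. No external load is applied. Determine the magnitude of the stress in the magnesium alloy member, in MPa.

σ ≈ 14.9 MPa (compressive)

Equilibrium of a rigid end plate with no external load gives equal and opposite internal forces ±P in the two members. Since α_{magnesium alloy} > α_{aluminium}, heating drives the magnesium alloy into compression and the aluminium into tension.
Equating the net (thermal + elastic) strains gives |α₁ − α₂|·ΔT = P·[1/(A₁E₁) + 1/(A₂E₂)].
|α₁ − α₂|·ΔT = 3.5×10⁻⁶ × 148 = 0.000518.
1/(A₁E₁) + 1/(A₂E₂) = 1/(2375×70×10³) + 1/(2100×45×10³) = 1.66×10⁻⁸ N⁻¹.
P = 0.000518 / 1.66×10⁻⁸ = 31210 N = 31.21 kN.
σ_{magnesium alloy} = P/A₂ = 31210/2100 = 14.86 MPa, compressive.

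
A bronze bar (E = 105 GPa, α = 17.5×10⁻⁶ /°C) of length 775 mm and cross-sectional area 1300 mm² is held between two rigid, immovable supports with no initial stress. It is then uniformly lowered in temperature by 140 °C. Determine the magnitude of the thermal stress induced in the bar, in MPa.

With length fixed, the mechanical strain must cancel the thermal strain αΔT = 17.5×10⁻⁶ × 140 = 2450×10⁻⁶.
Hence σ = E·αΔT = 105×10³ × 2450×10⁻⁶ = 257.2 MPa, tensile.

σ ≈ 257 MPa (tensile)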